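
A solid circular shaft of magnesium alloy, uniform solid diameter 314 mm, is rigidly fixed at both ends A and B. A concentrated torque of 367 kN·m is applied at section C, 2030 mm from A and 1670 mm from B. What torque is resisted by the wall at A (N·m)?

With uniform GJ and both ends fixed, compatibility θ_AC = θ_CB gives T_A·a = T_B·b, together with T_A + T_B = T₀.
T_A = T₀·b/(a+b) = 367000·1670/3700 = 165600 N·m; T_B = 201400 N·m.

166000 N·m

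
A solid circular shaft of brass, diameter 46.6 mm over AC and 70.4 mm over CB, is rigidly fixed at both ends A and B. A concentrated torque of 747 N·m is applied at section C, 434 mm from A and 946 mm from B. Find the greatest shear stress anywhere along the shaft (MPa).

11.1 MPa

Compatibility: T_A·a/J_AC = T_B·b/J_CB with T_A + T_B = T₀.
J_AC = 4.63×10^-7 m⁴, J_CB = 2.41×10^-6 m⁴, so T_A = T₀·(J_AC/a)/((J_AC/a)+(J_CB/b)) = 220.4 N·m, T_B = 526.6 N·m.
τ in each portion: τ_AC = 1.11×10^7 Pa, τ_CB = 7.69×10^6 Pa; maximum is in AC.
τ_max = T_AC·r/J = 220.4·0.0233/4.63×10^-7 = 1.109×10^7 Pa.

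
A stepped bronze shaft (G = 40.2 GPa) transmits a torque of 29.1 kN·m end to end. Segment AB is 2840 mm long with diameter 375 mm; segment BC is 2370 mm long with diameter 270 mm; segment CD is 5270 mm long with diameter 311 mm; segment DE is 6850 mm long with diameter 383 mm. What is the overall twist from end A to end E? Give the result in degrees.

J_AB = π(0.375)⁴/32 = 1.94×10^-3 m⁴; J_BC = π(0.270)⁴/32 = 5.22×10^-4 m⁴; J_CD = π(0.311)⁴/32 = 9.18×10^-4 m⁴; J_DE = π(0.383)⁴/32 = 2.11×10^-3 m⁴.
θ = (T/G)·Σ L_i/J_i = (29100/40.2×10⁹)·(2.84/1.94×10^-3 + 2.37/5.22×10^-4 + 5.27/9.18×10^-4 + 6.85/2.11×10^-3) = 0.01085 rad.

0.622°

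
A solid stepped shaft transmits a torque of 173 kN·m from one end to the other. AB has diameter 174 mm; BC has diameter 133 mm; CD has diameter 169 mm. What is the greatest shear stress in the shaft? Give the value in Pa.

3.75e8 Pa

Under the same torque, τ_max = 16T/(πd³) is largest where d is smallest — segment BC (d = 133 mm).
τ_max = 16·173000/(π·(0.133)³) = 3.745×10^8 Pa.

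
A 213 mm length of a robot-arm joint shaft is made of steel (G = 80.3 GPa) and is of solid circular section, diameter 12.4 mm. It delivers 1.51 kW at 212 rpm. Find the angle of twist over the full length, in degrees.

4.45°

ω = 2π·212/60 = 22.20 rad/s, so T = P/ω = 1.51×10³ / 22.20 = 68.02 N·m.
J = πd⁴/32 = π(0.0124)⁴/32 = 2.321×10^-9 m⁴.
θ = T·L/(G·J) = 68.02 × 0.213 / (80.3×10⁹ × 2.321×10^-9) = 0.07773 rad.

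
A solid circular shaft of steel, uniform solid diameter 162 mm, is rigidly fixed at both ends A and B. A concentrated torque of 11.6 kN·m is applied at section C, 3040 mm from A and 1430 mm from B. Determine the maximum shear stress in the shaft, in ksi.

With uniform GJ and both ends fixed, compatibility θ_AC = θ_CB gives T_A·a = T_B·b, together with T_A + T_B = T₀.
T_A = T₀·b/(a+b) = 11600·1430/4470 = 3711 N·m; T_B = 7889 N·m.
τ in each portion: τ_AC = 4.45×10^6 Pa, τ_CB = 9.45×10^6 Pa; maximum is in CB.
τ_max = T_CB·r/J = 7889·0.0810/6.76×10^-5 = 9.450×10^6 Pa.

1.37 ksi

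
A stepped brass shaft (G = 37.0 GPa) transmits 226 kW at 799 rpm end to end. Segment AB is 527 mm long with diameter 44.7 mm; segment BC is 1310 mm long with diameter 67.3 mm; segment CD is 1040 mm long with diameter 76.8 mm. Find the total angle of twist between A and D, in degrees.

9.62°

ω = 2π·799/60 = 83.67 rad/s, so T = P/ω = 226×10³ / 83.67 = 2701 N·m.
J_AB = π(0.0447)⁴/32 = 3.92×10^-7 m⁴; J_BC = π(0.0673)⁴/32 = 2.01×10^-6 m⁴; J_CD = π(0.0768)⁴/32 = 3.42×10^-6 m⁴.
θ = (T/G)·Σ L_i/J_i = (2701/37.0×10⁹)·(0.527/3.92×10^-7 + 1.31/2.01×10^-6 + 1.04/3.42×10^-6) = 0.1679 rad.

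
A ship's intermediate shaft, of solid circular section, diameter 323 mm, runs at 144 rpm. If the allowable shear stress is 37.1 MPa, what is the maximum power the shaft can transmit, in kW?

3700 kW

J = πd⁴/32 = π(0.323)⁴/32 = 1.069×10^-3 m⁴.
T_max = τ_allow·J/r = 3.71×10^7 × 1.069×10^-3 / 0.162 = 245500 N·m.
ω = 2π·144/60 = 15.08 rad/s, so P_max = T_max·ω = 3.702×10^6 W.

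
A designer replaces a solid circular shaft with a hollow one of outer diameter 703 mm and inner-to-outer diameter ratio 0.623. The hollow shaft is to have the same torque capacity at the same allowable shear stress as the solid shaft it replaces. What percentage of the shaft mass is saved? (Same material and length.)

Equal τ_max and T ⇒ the solid shaft needs d_s³ = d_o³(1−k⁴), so d_s = 703·(1−0.623⁴)^(1/3) = 665.8 mm.
Area ratio A_h/A_s = d_o²(1−k²)/d_s² = (1−k²)/(1−k⁴)^(2/3) = 0.6822.
Mass saving = 1 − 0.6822 = 31.8 %.

31.8 %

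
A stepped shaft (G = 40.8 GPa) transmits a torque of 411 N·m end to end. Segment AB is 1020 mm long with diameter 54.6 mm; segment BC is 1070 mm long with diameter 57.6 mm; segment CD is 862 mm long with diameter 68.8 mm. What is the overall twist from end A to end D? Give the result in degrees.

1.47°

J_AB = π(0.0546)⁴/32 = 8.73×10^-7 m⁴; J_BC = π(0.0576)⁴/32 = 1.08×10^-6 m⁴; J_CD = π(0.0688)⁴/32 = 2.20×10^-6 m⁴.
θ = (T/G)·Σ L_i/J_i = (411.0/40.8×10⁹)·(1.02/8.73×10^-7 + 1.07/1.08×10^-6 + 0.862/2.20×10^-6) = 0.02570 rad.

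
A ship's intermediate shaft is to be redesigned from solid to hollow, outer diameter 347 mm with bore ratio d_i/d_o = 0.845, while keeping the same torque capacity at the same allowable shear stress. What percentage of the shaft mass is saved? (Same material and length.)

Equal τ_max and T ⇒ the solid shaft needs d_s³ = d_o³(1−k⁴), so d_s = 347·(1−0.845⁴)^(1/3) = 273.6 mm.
Area ratio A_h/A_s = d_o²(1−k²)/d_s² = (1−k²)/(1−k⁴)^(2/3) = 0.4600.
Mass saving = 1 − 0.4600 = 54.0 %.

54.0 %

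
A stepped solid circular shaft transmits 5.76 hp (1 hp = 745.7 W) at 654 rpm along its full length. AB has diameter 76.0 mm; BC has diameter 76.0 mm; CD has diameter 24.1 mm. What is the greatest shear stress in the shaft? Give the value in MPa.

ω = 2π·654/60 = 68.49 rad/s, so T = P/ω = 5.76×745.7 / 68.49 = 62.72 N·m.
Under the same torque, τ_max = 16T/(πd³) is largest where d is smallest — segment CD (d = 24.1 mm).
τ_max = 16·62.72/(π·(0.0241)³) = 2.282×10^7 Pa.

22.8 MPa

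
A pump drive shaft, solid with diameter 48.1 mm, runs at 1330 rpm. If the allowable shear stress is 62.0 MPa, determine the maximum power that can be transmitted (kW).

J = πd⁴/32 = π(0.0481)⁴/32 = 5.255×10^-7 m⁴.
T_max = τ_allow·J/r = 6.20×10^7 × 5.255×10^-7 / 0.0241 = 1355 N·m.
ω = 2π·1330/60 = 139.3 rad/s, so P_max = T_max·ω = 1.887×10^5 W.

189 kW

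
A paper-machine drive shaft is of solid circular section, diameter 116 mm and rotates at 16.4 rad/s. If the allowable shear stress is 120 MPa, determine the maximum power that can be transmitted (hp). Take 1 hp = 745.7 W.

J = πd⁴/32 = π(0.116)⁴/32 = 1.778×10^-5 m⁴.
T_max = τ_allow·J/r = 1.20×10^8 × 1.778×10^-5 / 0.0580 = 36780 N·m.
ω = 16.4 rad/s, so P_max = T_max·ω = 6.032×10^5 W.

809 hp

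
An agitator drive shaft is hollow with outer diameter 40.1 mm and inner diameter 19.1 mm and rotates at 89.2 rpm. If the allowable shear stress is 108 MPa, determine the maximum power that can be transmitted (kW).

12.1 kW

J = π(d_o⁴ − d_i⁴)/32 = π(0.0401⁴ − 0.0191⁴)/32 = 2.408×10^-7 m⁴.
T_max = τ_allow·J/r = 1.08×10^8 × 2.408×10^-7 / 0.0201 = 1297 N·m.
ω = 2π·89.2/60 = 9.341 rad/s, so P_max = T_max·ω = 1.212×10^4 W.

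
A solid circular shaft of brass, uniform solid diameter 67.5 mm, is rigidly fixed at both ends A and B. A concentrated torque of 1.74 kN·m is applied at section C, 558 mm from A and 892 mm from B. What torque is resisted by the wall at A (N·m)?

1070 N·m

With uniform GJ and both ends fixed, compatibility θ_AC = θ_CB gives T_A·a = T_B·b, together with T_A + T_B = T₀.
T_A = T₀·b/(a+b) = 1740·892/1450 = 1070 N·m; T_B = 669.6 N·m.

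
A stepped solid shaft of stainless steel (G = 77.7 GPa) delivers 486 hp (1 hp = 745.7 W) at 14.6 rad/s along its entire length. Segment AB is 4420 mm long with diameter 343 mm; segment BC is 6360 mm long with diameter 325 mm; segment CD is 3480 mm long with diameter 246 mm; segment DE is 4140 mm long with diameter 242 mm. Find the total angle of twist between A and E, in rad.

ω = 14.6 rad/s, so T = P/ω = 486×745.7 / 14.60 = 24820 N·m.
J_AB = π(0.343)⁴/32 = 1.36×10^-3 m⁴; J_BC = π(0.325)⁴/32 = 1.10×10^-3 m⁴; J_CD = π(0.246)⁴/32 = 3.60×10^-4 m⁴; J_DE = π(0.242)⁴/32 = 3.37×10^-4 m⁴.
θ = (T/G)·Σ L_i/J_i = (24820/77.7×10⁹)·(4.42/1.36×10^-3 + 6.36/1.10×10^-3 + 3.48/3.60×10^-4 + 4.14/3.37×10^-4) = 9.914×10^-3 rad.

0.00991 rad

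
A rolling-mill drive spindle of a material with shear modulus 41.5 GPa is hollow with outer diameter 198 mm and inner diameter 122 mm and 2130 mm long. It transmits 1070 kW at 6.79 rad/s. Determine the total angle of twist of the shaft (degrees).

3.59°

ω = 6.79 rad/s, so T = P/ω = 1070×10³ / 6.790 = 157600 N·m.
J = π(d_o⁴ − d_i⁴)/32 = π(0.198⁴ − 0.122⁴)/32 = 1.291×10^-4 m⁴.
θ = T·L/(G·J) = 157600 × 2.13 / (41.5×10⁹ × 1.291×10^-4) = 0.06263 rad.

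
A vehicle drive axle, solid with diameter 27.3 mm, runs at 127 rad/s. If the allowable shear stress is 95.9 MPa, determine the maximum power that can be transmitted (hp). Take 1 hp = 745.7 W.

65.2 hp

J = πd⁴/32 = π(0.0273)⁴/32 = 5.453×10^-8 m⁴.
T_max = τ_allow·J/r = 9.59×10^7 × 5.453×10^-8 / 0.0137 = 383.1 N·m.
ω = 127 rad/s, so P_max = T_max·ω = 4.866×10^4 W.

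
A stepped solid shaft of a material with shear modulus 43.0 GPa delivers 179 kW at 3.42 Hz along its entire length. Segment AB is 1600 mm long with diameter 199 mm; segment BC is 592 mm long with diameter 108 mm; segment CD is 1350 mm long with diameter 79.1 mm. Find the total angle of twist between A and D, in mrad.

78.6 mrad

ω = 2π·3.42 = 21.49 rad/s, so T = P/ω = 179×10³ / 21.49 = 8330 N·m.
J_AB = π(0.199)⁴/32 = 1.54×10^-4 m⁴; J_BC = π(0.108)⁴/32 = 1.34×10^-5 m⁴; J_CD = π(0.0791)⁴/32 = 3.84×10^-6 m⁴.
θ = (T/G)·Σ L_i/J_i = (8330/43.0×10⁹)·(1.60/1.54×10^-4 + 0.592/1.34×10^-5 + 1.35/3.84×10^-6) = 0.07865 rad.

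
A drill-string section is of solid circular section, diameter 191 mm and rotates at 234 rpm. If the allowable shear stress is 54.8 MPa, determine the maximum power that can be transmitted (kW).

J = πd⁴/32 = π(0.191)⁴/32 = 1.307×10^-4 m⁴.
T_max = τ_allow·J/r = 5.48×10^7 × 1.307×10^-4 / 0.0955 = 74970 N·m.
ω = 2π·234/60 = 24.50 rad/s, so P_max = T_max·ω = 1.837×10^6 W.

1840 kW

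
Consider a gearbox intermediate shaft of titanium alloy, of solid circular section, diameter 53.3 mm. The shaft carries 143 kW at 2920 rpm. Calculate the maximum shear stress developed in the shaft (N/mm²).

ω = 2π·2920/60 = 305.8 rad/s, so T = P/ω = 143×10³ / 305.8 = 467.7 N·m.
J = πd⁴/32 = π(0.0533)⁴/32 = 7.923×10^-7 m⁴.
τ_max = T·r/J = 467.7 × 0.0267 / 7.923×10^-7 = 1.573×10^7 Pa.

15.7 N/mm²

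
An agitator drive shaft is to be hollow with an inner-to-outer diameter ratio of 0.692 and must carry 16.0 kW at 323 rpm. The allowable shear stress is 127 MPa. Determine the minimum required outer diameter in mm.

29.1 mm

ω = 2π·323/60 = 33.82 rad/s, so T = P/ω = 16.0×10³ / 33.82 = 473.0 N·m.
For a hollow shaft with d_i/d_o = 0.692: τ_max = 16T/(π d_o³ (1−k⁴)), so d_o = [16T/(π τ_allow (1−k⁴))]^(1/3) = [16·473.0/(π·1.27×10^8·0.7707)]^(1/3) = 0.02909 m.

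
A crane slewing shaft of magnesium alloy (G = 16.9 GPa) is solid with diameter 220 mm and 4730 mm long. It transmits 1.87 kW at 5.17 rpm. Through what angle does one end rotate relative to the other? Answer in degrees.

0.241°

ω = 2π·5.17/60 = 0.5414 rad/s, so T = P/ω = 1.87×10³ / 0.5414 = 3454 N·m.
J = πd⁴/32 = π(0.220)⁴/32 = 2.300×10^-4 m⁴.
θ = T·L/(G·J) = 3454 × 4.73 / (16.9×10⁹ × 2.300×10^-4) = 4.203×10^-3 rad.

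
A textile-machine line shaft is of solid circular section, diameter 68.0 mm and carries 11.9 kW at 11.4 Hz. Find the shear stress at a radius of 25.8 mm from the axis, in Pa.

2.04e6 Pa

ω = 2π·11.4 = 71.63 rad/s, so T = P/ω = 11.9×10³ / 71.63 = 166.1 N·m.
J = πd⁴/32 = π(0.0680)⁴/32 = 2.099×10^-6 m⁴.
Shear stress varies linearly with radius: τ = T·r/J = 166.1 × 0.0258 / 2.099×10^-6 = 2.042×10^6 Pa.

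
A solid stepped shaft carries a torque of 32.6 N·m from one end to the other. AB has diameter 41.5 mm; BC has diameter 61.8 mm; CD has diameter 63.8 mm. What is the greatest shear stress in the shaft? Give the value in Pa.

2.32e6 Pa

Under the same torque, τ_max = 16T/(πd³) is largest where d is smallest — segment AB (d = 41.5 mm).
τ_max = 16·32.60/(π·(0.0415)³) = 2.323×10^6 Pa.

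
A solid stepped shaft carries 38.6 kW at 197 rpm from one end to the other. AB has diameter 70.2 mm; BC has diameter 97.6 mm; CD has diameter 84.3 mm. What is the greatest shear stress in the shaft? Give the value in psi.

ω = 2π·197/60 = 20.63 rad/s, so T = P/ω = 38.6×10³ / 20.63 = 1871 N·m.
Under the same torque, τ_max = 16T/(πd³) is largest where d is smallest — segment AB (d = 70.2 mm).
τ_max = 16·1871/(π·(0.0702)³) = 2.755×10^7 Pa.

4000 psi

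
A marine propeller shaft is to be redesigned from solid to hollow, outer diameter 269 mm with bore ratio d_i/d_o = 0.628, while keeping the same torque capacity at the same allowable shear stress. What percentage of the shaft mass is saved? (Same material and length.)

Equal τ_max and T ⇒ the solid shaft needs d_s³ = d_o³(1−k⁴), so d_s = 269·(1−0.628⁴)^(1/3) = 254.3 mm.
Area ratio A_h/A_s = d_o²(1−k²)/d_s² = (1−k²)/(1−k⁴)^(2/3) = 0.6779.
Mass saving = 1 − 0.6779 = 32.2 %.

32.2 %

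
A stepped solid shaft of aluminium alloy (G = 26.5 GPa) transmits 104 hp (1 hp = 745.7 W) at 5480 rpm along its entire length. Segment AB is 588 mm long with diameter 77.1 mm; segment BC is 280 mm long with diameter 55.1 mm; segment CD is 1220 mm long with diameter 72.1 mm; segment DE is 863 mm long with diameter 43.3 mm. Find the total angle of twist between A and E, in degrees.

1.00°

ω = 2π·5480/60 = 573.9 rad/s, so T = P/ω = 104×745.7 / 573.9 = 135.1 N·m.
J_AB = π(0.0771)⁴/32 = 3.47×10^-6 m⁴; J_BC = π(0.0551)⁴/32 = 9.05×10^-7 m⁴; J_CD = π(0.0721)⁴/32 = 2.65×10^-6 m⁴; J_DE = π(0.0433)⁴/32 = 3.45×10^-7 m⁴.
θ = (T/G)·Σ L_i/J_i = (135.1/26.5×10⁹)·(0.588/3.47×10^-6 + 0.280/9.05×10^-7 + 1.22/2.65×10^-6 + 0.863/3.45×10^-7) = 0.01754 rad.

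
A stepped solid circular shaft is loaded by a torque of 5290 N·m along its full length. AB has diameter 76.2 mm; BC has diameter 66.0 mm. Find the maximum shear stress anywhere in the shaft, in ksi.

13.6 ksi

Under the same torque, τ_max = 16T/(πd³) is largest where d is smallest — segment BC (d = 66.0 mm).
τ_max = 16·5290/(π·(0.0660)³) = 9.371×10^7 Pa.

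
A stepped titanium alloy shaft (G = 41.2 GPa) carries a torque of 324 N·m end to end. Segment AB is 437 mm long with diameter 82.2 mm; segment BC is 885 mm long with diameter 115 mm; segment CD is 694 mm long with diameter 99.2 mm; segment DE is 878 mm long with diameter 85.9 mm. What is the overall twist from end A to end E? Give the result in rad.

J_AB = π(0.0822)⁴/32 = 4.48×10^-6 m⁴; J_BC = π(0.115)⁴/32 = 1.72×10^-5 m⁴; J_CD = π(0.0992)⁴/32 = 9.51×10^-6 m⁴; J_DE = π(0.0859)⁴/32 = 5.35×10^-6 m⁴.
θ = (T/G)·Σ L_i/J_i = (324.0/41.2×10⁹)·(0.437/4.48×10^-6 + 0.885/1.72×10^-5 + 0.694/9.51×10^-6 + 0.878/5.35×10^-6) = 3.038×10^-3 rad.

0.00304 rad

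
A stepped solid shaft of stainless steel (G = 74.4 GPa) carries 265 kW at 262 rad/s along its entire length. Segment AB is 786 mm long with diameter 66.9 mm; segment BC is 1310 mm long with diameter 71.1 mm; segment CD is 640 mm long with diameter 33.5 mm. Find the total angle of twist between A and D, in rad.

0.0829 rad

ω = 262 rad/s, so T = P/ω = 265×10³ / 262.0 = 1011 N·m.
J_AB = π(0.0669)⁴/32 = 1.97×10^-6 m⁴; J_BC = π(0.0711)⁴/32 = 2.51×10^-6 m⁴; J_CD = π(0.0335)⁴/32 = 1.24×10^-7 m⁴.
θ = (T/G)·Σ L_i/J_i = (1011/74.4×10⁹)·(0.786/1.97×10^-6 + 1.31/2.51×10^-6 + 0.640/1.24×10^-7) = 0.08290 rad.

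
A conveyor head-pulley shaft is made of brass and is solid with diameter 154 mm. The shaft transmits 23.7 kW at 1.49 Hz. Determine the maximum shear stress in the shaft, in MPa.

ω = 2π·1.49 = 9.362 rad/s, so T = P/ω = 23.7×10³ / 9.362 = 2532 N·m.
J = πd⁴/32 = π(0.154)⁴/32 = 5.522×10^-5 m⁴.
τ_max = T·r/J = 2532 × 0.0770 / 5.522×10^-5 = 3.530×10^6 Pa.

3.53 MPa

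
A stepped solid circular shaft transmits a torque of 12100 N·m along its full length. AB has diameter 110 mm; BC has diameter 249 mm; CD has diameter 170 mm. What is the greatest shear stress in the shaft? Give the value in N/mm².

46.3 N/mm²

Under the same torque, τ_max = 16T/(πd³) is largest where d is smallest — segment AB (d = 110 mm).
τ_max = 16·12100/(π·(0.110)³) = 4.630×10^7 Pa.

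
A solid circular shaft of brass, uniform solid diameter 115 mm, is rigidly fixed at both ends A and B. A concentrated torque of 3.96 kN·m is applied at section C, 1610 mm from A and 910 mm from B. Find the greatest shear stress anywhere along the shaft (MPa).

With uniform GJ and both ends fixed, compatibility θ_AC = θ_CB gives T_A·a = T_B·b, together with T_A + T_B = T₀.
T_A = T₀·b/(a+b) = 3960·910/2520 = 1430 N·m; T_B = 2530 N·m.
τ in each portion: τ_AC = 4.79×10^6 Pa, τ_CB = 8.47×10^6 Pa; maximum is in CB.
τ_max = T_CB·r/J = 2530·0.0575/1.72×10^-5 = 8.472×10^6 Pa.

8.47 MPa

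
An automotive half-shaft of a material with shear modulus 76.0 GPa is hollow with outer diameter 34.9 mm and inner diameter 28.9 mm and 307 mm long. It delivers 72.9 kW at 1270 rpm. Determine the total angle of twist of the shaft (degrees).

1.64°

ω = 2π·1270/60 = 133.0 rad/s, so T = P/ω = 72.9×10³ / 133.0 = 548.1 N·m.
J = π(d_o⁴ − d_i⁴)/32 = π(0.0349⁴ − 0.0289⁴)/32 = 7.716×10^-8 m⁴.
θ = T·L/(G·J) = 548.1 × 0.307 / (76.0×10⁹ × 7.716×10^-8) = 0.02870 rad.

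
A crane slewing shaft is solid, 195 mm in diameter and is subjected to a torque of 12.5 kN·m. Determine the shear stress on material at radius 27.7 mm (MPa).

J = πd⁴/32 = π(0.195)⁴/32 = 1.420×10^-4 m⁴.
Shear stress varies linearly with radius: τ = T·r/J = 12500 × 0.0277 / 1.420×10^-4 = 2.439×10^6 Pa.

2.44 MPa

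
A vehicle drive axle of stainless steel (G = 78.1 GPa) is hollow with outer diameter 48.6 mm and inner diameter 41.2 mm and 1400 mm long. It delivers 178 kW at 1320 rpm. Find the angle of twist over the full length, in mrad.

ω = 2π·1320/60 = 138.2 rad/s, so T = P/ω = 178×10³ / 138.2 = 1288 N·m.
J = π(d_o⁴ − d_i⁴)/32 = π(0.0486⁴ − 0.0412⁴)/32 = 2.648×10^-7 m⁴.
θ = T·L/(G·J) = 1288 × 1.40 / (78.1×10⁹ × 2.648×10^-7) = 0.08716 rad.

87.2 mrad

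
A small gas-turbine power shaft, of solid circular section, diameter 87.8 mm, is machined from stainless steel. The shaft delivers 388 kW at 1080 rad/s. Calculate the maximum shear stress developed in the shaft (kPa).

2700 kPa

ω = 1080 rad/s, so T = P/ω = 388×10³ / 1080 = 359.3 N·m.
J = πd⁴/32 = π(0.0878)⁴/32 = 5.834×10^-6 m⁴.
τ_max = T·r/J = 359.3 × 0.0439 / 5.834×10^-6 = 2.703×10^6 Pa.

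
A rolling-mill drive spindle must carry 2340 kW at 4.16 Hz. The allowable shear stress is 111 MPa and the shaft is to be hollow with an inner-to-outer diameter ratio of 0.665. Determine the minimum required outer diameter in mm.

ω = 2π·4.16 = 26.14 rad/s, so T = P/ω = 2340×10³ / 26.14 = 89520 N·m.
For a hollow shaft with d_i/d_o = 0.665: τ_max = 16T/(π d_o³ (1−k⁴)), so d_o = [16T/(π τ_allow (1−k⁴))]^(1/3) = [16·89520/(π·1.11×10^8·0.8044)]^(1/3) = 0.1722 m.

172 mm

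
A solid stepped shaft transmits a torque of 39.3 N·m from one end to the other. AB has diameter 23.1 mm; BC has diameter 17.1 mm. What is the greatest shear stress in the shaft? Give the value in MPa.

40.0 MPa

Under the same torque, τ_max = 16T/(πd³) is largest where d is smallest — segment BC (d = 17.1 mm).
τ_max = 16·39.30/(π·(0.0171)³) = 4.003×10^7 Pa.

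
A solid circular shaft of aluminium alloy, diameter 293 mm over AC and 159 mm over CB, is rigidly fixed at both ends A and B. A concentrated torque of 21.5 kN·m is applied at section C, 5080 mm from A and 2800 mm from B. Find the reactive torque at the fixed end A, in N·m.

18600 N·m

Compatibility: T_A·a/J_AC = T_B·b/J_CB with T_A + T_B = T₀.
J_AC = 7.24×10^-4 m⁴, J_CB = 6.27×10^-5 m⁴, so T_A = T₀·(J_AC/a)/((J_AC/a)+(J_CB/b)) = 18580 N·m, T_B = 2923 N·m.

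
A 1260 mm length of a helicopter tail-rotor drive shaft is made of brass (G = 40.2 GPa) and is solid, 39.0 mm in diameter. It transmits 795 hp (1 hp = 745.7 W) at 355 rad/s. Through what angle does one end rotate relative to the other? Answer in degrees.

ω = 355 rad/s, so T = P/ω = 795×745.7 / 355.0 = 1670 N·m.
J = πd⁴/32 = π(0.0390)⁴/32 = 2.271×10^-7 m⁴.
θ = T·L/(G·J) = 1670 × 1.26 / (40.2×10⁹ × 2.271×10^-7) = 0.2305 rad.

13.2°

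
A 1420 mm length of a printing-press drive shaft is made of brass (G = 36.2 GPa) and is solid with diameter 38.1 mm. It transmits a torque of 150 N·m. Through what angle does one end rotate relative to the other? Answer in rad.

J = πd⁴/32 = π(0.0381)⁴/32 = 2.069×10^-7 m⁴.
θ = T·L/(G·J) = 150.0 × 1.42 / (36.2×10⁹ × 2.069×10^-7) = 0.02844 rad.

0.0284 rad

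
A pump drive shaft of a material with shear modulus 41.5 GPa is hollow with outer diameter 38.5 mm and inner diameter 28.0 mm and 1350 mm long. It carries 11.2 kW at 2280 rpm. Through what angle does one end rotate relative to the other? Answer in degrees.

ω = 2π·2280/60 = 238.8 rad/s, so T = P/ω = 11.2×10³ / 238.8 = 46.91 N·m.
J = π(d_o⁴ − d_i⁴)/32 = π(0.0385⁴ − 0.0280⁴)/32 = 1.554×10^-7 m⁴.
θ = T·L/(G·J) = 46.91 × 1.35 / (41.5×10⁹ × 1.554×10^-7) = 9.822×10^-3 rad.

0.563°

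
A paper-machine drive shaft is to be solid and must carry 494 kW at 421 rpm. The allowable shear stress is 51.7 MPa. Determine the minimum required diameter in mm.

ω = 2π·421/60 = 44.09 rad/s, so T = P/ω = 494×10³ / 44.09 = 11210 N·m.
For a solid shaft τ_max = 16T/(πd³), so d = (16T/(π τ_allow))^(1/3) = (16·11210/(π·5.17×10^7))^(1/3) = 0.1033 m.

103 mm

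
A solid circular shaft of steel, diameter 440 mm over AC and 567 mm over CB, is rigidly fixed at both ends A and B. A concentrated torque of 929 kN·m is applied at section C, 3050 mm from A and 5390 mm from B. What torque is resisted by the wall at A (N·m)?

363000 N·m

Compatibility: T_A·a/J_AC = T_B·b/J_CB with T_A + T_B = T₀.
J_AC = 3.68×10^-3 m⁴, J_CB = 0.0101 m⁴, so T_A = T₀·(J_AC/a)/((J_AC/a)+(J_CB/b)) = 362800 N·m, T_B = 566200 N·m.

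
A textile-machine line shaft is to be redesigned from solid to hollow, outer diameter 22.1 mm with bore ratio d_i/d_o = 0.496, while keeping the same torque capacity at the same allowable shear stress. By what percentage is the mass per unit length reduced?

Equal τ_max and T ⇒ the solid shaft needs d_s³ = d_o³(1−k⁴), so d_s = 22.1·(1−0.496⁴)^(1/3) = 21.64 mm.
Area ratio A_h/A_s = d_o²(1−k²)/d_s² = (1−k²)/(1−k⁴)^(2/3) = 0.7860.
Mass saving = 1 − 0.7860 = 21.4 %.

21.4 %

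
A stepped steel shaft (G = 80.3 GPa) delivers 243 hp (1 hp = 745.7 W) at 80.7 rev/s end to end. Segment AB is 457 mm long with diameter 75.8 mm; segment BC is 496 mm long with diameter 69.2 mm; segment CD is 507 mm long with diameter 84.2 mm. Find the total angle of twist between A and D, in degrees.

ω = 2π·80.7 = 507.1 rad/s, so T = P/ω = 243×745.7 / 507.1 = 357.4 N·m.
J_AB = π(0.0758)⁴/32 = 3.24×10^-6 m⁴; J_BC = π(0.0692)⁴/32 = 2.25×10^-6 m⁴; J_CD = π(0.0842)⁴/32 = 4.93×10^-6 m⁴.
θ = (T/G)·Σ L_i/J_i = (357.4/80.3×10⁹)·(0.457/3.24×10^-6 + 0.496/2.25×10^-6 + 0.507/4.93×10^-6) = 2.065×10^-3 rad.

0.118°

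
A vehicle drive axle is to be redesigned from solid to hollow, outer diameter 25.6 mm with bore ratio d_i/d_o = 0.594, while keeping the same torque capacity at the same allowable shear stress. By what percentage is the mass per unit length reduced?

Equal τ_max and T ⇒ the solid shaft needs d_s³ = d_o³(1−k⁴), so d_s = 25.6·(1−0.594⁴)^(1/3) = 24.49 mm.
Area ratio A_h/A_s = d_o²(1−k²)/d_s² = (1−k²)/(1−k⁴)^(2/3) = 0.7071.
Mass saving = 1 − 0.7071 = 29.3 %.

29.3 %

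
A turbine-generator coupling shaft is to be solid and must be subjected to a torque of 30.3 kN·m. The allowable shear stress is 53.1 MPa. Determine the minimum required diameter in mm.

143 mm

For a solid shaft τ_max = 16T/(πd³), so d = (16T/(π τ_allow))^(1/3) = (16·30300/(π·5.31×10^7))^(1/3) = 0.1427 m.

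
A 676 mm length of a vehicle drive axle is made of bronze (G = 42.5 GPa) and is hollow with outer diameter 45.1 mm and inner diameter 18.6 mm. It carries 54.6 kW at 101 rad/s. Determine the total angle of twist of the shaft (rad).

ω = 101 rad/s, so T = P/ω = 54.6×10³ / 101.0 = 540.6 N·m.
J = π(d_o⁴ − d_i⁴)/32 = π(0.0451⁴ − 0.0186⁴)/32 = 3.944×10^-7 m⁴.
θ = T·L/(G·J) = 540.6 × 0.676 / (42.5×10⁹ × 3.944×10^-7) = 0.02180 rad.

0.0218 rad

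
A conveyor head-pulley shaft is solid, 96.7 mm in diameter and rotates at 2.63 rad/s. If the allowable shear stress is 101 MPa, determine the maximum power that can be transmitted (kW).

47.2 kW

J = πd⁴/32 = π(0.0967)⁴/32 = 8.584×10^-6 m⁴.
T_max = τ_allow·J/r = 1.01×10^8 × 8.584×10^-6 / 0.0484 = 17930 N·m.
ω = 2.63 rad/s, so P_max = T_max·ω = 4.716×10^4 W.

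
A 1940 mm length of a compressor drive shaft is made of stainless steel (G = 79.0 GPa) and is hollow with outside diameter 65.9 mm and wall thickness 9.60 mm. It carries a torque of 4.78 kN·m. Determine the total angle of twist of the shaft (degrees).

J = π(d_o⁴ − d_i⁴)/32 = π(0.0659⁴ − 0.0467⁴)/32 = 1.385×10^-6 m⁴.
θ = T·L/(G·J) = 4780 × 1.94 / (79.0×10⁹ × 1.385×10^-6) = 0.08478 rad.

4.86°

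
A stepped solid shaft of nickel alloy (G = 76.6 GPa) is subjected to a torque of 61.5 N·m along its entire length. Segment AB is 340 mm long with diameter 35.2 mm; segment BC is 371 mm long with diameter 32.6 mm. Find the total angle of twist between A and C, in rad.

J_AB = π(0.0352)⁴/32 = 1.51×10^-7 m⁴; J_BC = π(0.0326)⁴/32 = 1.11×10^-7 m⁴.
θ = (T/G)·Σ L_i/J_i = (61.50/76.6×10⁹)·(0.340/1.51×10^-7 + 0.371/1.11×10^-7) = 4.497×10^-3 rad.

0.00450 rad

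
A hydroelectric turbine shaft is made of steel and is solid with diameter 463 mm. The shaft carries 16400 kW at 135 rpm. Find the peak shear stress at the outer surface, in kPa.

ω = 2π·135/60 = 14.14 rad/s, so T = P/ω = 16400×10³ / 14.14 = 1.160e6 N·m.
J = πd⁴/32 = π(0.463)⁴/32 = 4.512×10^-3 m⁴.
τ_max = T·r/J = 1.160e6 × 0.232 / 4.512×10^-3 = 5.953×10^7 Pa.

59500 kPa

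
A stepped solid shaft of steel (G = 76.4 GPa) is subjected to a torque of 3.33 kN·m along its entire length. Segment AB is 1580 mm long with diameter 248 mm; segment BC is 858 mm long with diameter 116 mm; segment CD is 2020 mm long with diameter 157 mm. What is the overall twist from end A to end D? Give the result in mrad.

3.77 mrad

J_AB = π(0.248)⁴/32 = 3.71×10^-4 m⁴; J_BC = π(0.116)⁴/32 = 1.78×10^-5 m⁴; J_CD = π(0.157)⁴/32 = 5.96×10^-5 m⁴.
θ = (T/G)·Σ L_i/J_i = (3330/76.4×10⁹)·(1.58/3.71×10^-4 + 0.858/1.78×10^-5 + 2.02/5.96×10^-5) = 3.765×10^-3 rad.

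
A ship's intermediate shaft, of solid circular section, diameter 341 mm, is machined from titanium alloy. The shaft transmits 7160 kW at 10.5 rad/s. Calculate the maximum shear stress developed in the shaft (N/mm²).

ω = 10.5 rad/s, so T = P/ω = 7160×10³ / 10.50 = 681900 N·m.
J = πd⁴/32 = π(0.341)⁴/32 = 1.327×10^-3 m⁴.
τ_max = T·r/J = 681900 × 0.171 / 1.327×10^-3 = 8.759×10^7 Pa.

87.6 N/mm²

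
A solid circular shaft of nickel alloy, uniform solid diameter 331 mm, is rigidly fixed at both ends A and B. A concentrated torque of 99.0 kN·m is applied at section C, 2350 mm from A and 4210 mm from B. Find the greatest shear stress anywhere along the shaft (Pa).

8.92e6 Pa

With uniform GJ and both ends fixed, compatibility θ_AC = θ_CB gives T_A·a = T_B·b, together with T_A + T_B = T₀.
T_A = T₀·b/(a+b) = 99000·4210/6560 = 63540 N·m; T_B = 35460 N·m.
τ in each portion: τ_AC = 8.92×10^6 Pa, τ_CB = 4.98×10^6 Pa; maximum is in AC.
τ_max = T_AC·r/J = 63540·0.166/1.18×10^-3 = 8.923×10^6 Pa.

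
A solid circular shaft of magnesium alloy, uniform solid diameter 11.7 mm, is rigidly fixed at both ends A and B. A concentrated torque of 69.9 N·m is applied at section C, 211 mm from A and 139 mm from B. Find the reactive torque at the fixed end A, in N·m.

With uniform GJ and both ends fixed, compatibility θ_AC = θ_CB gives T_A·a = T_B·b, together with T_A + T_B = T₀.
T_A = T₀·b/(a+b) = 69.90·139/350.0 = 27.76 N·m; T_B = 42.14 N·m.

27.8 N·m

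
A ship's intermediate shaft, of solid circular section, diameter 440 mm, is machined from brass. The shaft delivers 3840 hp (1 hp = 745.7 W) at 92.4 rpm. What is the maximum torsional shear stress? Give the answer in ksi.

ω = 2π·92.4/60 = 9.676 rad/s, so T = P/ω = 3840×745.7 / 9.676 = 295900 N·m.
J = πd⁴/32 = π(0.440)⁴/32 = 3.680×10^-3 m⁴.
τ_max = T·r/J = 295900 × 0.220 / 3.680×10^-3 = 1.769×10^7 Pa.

2.57 ksi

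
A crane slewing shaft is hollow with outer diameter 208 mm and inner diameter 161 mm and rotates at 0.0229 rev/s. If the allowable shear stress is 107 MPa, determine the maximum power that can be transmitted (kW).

17.4 kW

J = π(d_o⁴ − d_i⁴)/32 = π(0.208⁴ − 0.161⁴)/32 = 1.178×10^-4 m⁴.
T_max = τ_allow·J/r = 1.07×10^8 × 1.178×10^-4 / 0.104 = 121200 N·m.
ω = 2π·0.0229 = 0.1439 rad/s, so P_max = T_max·ω = 1.744×10^4 W.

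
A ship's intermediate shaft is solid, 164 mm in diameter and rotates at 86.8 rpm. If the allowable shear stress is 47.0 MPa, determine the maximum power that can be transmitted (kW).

J = πd⁴/32 = π(0.164)⁴/32 = 7.102×10^-5 m⁴.
T_max = τ_allow·J/r = 4.70×10^7 × 7.102×10^-5 / 0.0820 = 40710 N·m.
ω = 2π·86.8/60 = 9.090 rad/s, so P_max = T_max·ω = 3.700×10^5 W.

370 kW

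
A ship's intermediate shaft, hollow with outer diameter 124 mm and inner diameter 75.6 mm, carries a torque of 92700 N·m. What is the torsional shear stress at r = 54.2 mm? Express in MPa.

251 MPa

J = π(d_o⁴ − d_i⁴)/32 = π(0.124⁴ − 0.0756⁴)/32 = 2.000×10^-5 m⁴.
Shear stress varies linearly with radius: τ = T·r/J = 92700 × 0.0542 / 2.000×10^-5 = 2.512×10^8 Pa.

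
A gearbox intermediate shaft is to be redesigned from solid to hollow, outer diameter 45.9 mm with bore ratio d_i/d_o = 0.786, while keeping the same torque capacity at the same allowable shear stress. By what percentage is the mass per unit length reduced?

Equal τ_max and T ⇒ the solid shaft needs d_s³ = d_o³(1−k⁴), so d_s = 45.9·(1−0.786⁴)^(1/3) = 39.10 mm.
Area ratio A_h/A_s = d_o²(1−k²)/d_s² = (1−k²)/(1−k⁴)^(2/3) = 0.5266.
Mass saving = 1 − 0.5266 = 47.3 %.

47.3 %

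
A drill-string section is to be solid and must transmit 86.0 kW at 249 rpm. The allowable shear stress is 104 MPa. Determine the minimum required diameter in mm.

54.5 mm

ω = 2π·249/60 = 26.08 rad/s, so T = P/ω = 86.0×10³ / 26.08 = 3298 N·m.
For a solid shaft τ_max = 16T/(πd³), so d = (16T/(π τ_allow))^(1/3) = (16·3298/(π·1.04×10^8))^(1/3) = 0.05446 m.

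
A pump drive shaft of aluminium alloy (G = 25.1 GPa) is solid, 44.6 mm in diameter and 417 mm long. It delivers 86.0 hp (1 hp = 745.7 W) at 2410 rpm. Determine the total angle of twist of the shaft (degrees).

0.623°

ω = 2π·2410/60 = 252.4 rad/s, so T = P/ω = 86.0×745.7 / 252.4 = 254.1 N·m.
J = πd⁴/32 = π(0.0446)⁴/32 = 3.885×10^-7 m⁴.
θ = T·L/(G·J) = 254.1 × 0.417 / (25.1×10⁹ × 3.885×10^-7) = 0.01087 rad.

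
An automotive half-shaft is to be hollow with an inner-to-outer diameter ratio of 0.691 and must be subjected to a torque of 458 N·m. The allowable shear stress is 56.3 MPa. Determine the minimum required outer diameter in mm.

For a hollow shaft with d_i/d_o = 0.691: τ_max = 16T/(π d_o³ (1−k⁴)), so d_o = [16T/(π τ_allow (1−k⁴))]^(1/3) = [16·458.0/(π·5.63×10^7·0.7720)]^(1/3) = 0.03772 m.

37.7 mm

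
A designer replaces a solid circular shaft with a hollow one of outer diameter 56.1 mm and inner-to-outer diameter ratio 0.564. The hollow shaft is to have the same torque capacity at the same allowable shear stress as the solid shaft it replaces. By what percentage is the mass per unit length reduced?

Equal τ_max and T ⇒ the solid shaft needs d_s³ = d_o³(1−k⁴), so d_s = 56.1·(1−0.564⁴)^(1/3) = 54.14 mm.
Area ratio A_h/A_s = d_o²(1−k²)/d_s² = (1−k²)/(1−k⁴)^(2/3) = 0.7322.
Mass saving = 1 − 0.7322 = 26.8 %.

26.8 %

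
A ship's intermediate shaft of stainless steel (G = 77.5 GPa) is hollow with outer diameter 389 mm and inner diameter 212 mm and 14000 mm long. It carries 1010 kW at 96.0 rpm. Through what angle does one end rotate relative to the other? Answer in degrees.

ω = 2π·96.0/60 = 10.05 rad/s, so T = P/ω = 1010×10³ / 10.05 = 100500 N·m.
J = π(d_o⁴ − d_i⁴)/32 = π(0.389⁴ − 0.212⁴)/32 = 2.050×10^-3 m⁴.
θ = T·L/(G·J) = 100500 × 14.0 / (77.5×10⁹ × 2.050×10^-3) = 8.854×10^-3 rad.

0.507°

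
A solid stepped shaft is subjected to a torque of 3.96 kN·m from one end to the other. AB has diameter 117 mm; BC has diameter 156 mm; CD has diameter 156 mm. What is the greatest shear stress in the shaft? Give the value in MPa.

Under the same torque, τ_max = 16T/(πd³) is largest where d is smallest — segment AB (d = 117 mm).
τ_max = 16·3960/(π·(0.117)³) = 1.259×10^7 Pa.

12.6 MPa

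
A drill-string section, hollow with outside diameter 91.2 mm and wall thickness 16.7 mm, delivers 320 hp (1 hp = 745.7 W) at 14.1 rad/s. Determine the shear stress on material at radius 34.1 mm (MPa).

ω = 14.1 rad/s, so T = P/ω = 320×745.7 / 14.10 = 16920 N·m.
J = π(d_o⁴ − d_i⁴)/32 = π(0.0912⁴ − 0.0578⁴)/32 = 5.696×10^-6 m⁴.
Shear stress varies linearly with radius: τ = T·r/J = 16920 × 0.0341 / 5.696×10^-6 = 1.013×10^8 Pa.

101 MPa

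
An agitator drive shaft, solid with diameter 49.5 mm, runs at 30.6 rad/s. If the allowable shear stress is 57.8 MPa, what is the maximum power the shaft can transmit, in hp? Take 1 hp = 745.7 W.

56.5 hp

J = πd⁴/32 = π(0.0495)⁴/32 = 5.894×10^-7 m⁴.
T_max = τ_allow·J/r = 5.78×10^7 × 5.894×10^-7 / 0.0248 = 1376 N·m.
ω = 30.6 rad/s, so P_max = T_max·ω = 4.212×10^4 W.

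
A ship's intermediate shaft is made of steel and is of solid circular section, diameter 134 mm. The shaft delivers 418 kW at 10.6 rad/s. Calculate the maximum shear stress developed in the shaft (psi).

12100 psi

ω = 10.6 rad/s, so T = P/ω = 418×10³ / 10.60 = 39430 N·m.
J = πd⁴/32 = π(0.134)⁴/32 = 3.165×10^-5 m⁴.
τ_max = T·r/J = 39430 × 0.0670 / 3.165×10^-5 = 8.347×10^7 Pa.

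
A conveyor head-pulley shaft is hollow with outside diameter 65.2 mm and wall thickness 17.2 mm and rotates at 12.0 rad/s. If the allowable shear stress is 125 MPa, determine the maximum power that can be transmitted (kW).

77.6 kW

J = π(d_o⁴ − d_i⁴)/32 = π(0.0652⁴ − 0.0308⁴)/32 = 1.686×10^-6 m⁴.
T_max = τ_allow·J/r = 1.25×10^8 × 1.686×10^-6 / 0.0326 = 6464 N·m.
ω = 12.0 rad/s, so P_max = T_max·ω = 7.757×10^4 W.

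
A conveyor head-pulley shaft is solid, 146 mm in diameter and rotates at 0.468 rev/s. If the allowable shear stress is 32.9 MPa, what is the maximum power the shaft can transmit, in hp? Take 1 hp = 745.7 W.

J = πd⁴/32 = π(0.146)⁴/32 = 4.461×10^-5 m⁴.
T_max = τ_allow·J/r = 3.29×10^7 × 4.461×10^-5 / 0.0730 = 20100 N·m.
ω = 2π·0.468 = 2.941 rad/s, so P_max = T_max·ω = 5.912×10^4 W.

79.3 hp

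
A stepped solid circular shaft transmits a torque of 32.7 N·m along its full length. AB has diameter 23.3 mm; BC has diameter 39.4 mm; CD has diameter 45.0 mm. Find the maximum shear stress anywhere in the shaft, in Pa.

Under the same torque, τ_max = 16T/(πd³) is largest where d is smallest — segment AB (d = 23.3 mm).
τ_max = 16·32.70/(π·(0.0233)³) = 1.317×10^7 Pa.

1.32e7 Pa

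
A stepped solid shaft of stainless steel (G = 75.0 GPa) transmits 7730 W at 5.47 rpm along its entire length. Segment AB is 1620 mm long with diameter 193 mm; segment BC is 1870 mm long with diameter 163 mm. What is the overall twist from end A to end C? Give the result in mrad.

6.99 mrad

ω = 2π·5.47/60 = 0.5728 rad/s, so T = P/ω = 7730 / 0.5728 = 13490 N·m.
J_AB = π(0.193)⁴/32 = 1.36×10^-4 m⁴; J_BC = π(0.163)⁴/32 = 6.93×10^-5 m⁴.
θ = (T/G)·Σ L_i/J_i = (13490/75.0×10⁹)·(1.62/1.36×10^-4 + 1.87/6.93×10^-5) = 6.995×10^-3 rad.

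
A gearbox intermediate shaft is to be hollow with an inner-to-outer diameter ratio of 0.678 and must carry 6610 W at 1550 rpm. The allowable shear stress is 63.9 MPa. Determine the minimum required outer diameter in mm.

ω = 2π·1550/60 = 162.3 rad/s, so T = P/ω = 6610 / 162.3 = 40.72 N·m.
For a hollow shaft with d_i/d_o = 0.678: τ_max = 16T/(π d_o³ (1−k⁴)), so d_o = [16T/(π τ_allow (1−k⁴))]^(1/3) = [16·40.72/(π·6.39×10^7·0.7887)]^(1/3) = 0.01603 m.

16.0 mm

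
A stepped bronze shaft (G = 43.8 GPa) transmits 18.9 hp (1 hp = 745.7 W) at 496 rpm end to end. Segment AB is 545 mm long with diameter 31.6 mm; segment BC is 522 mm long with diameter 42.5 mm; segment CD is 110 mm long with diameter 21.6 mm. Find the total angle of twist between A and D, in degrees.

4.38°

ω = 2π·496/60 = 51.94 rad/s, so T = P/ω = 18.9×745.7 / 51.94 = 271.3 N·m.
J_AB = π(0.0316)⁴/32 = 9.79×10^-8 m⁴; J_BC = π(0.0425)⁴/32 = 3.20×10^-7 m⁴; J_CD = π(0.0216)⁴/32 = 2.14×10^-8 m⁴.
θ = (T/G)·Σ L_i/J_i = (271.3/43.8×10⁹)·(0.545/9.79×10^-8 + 0.522/3.20×10^-7 + 0.110/2.14×10^-8) = 0.07647 rad.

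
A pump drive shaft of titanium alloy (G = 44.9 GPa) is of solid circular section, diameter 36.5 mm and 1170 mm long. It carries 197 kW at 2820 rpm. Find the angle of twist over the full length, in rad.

ω = 2π·2820/60 = 295.3 rad/s, so T = P/ω = 197×10³ / 295.3 = 667.1 N·m.
J = πd⁴/32 = π(0.0365)⁴/32 = 1.742×10^-7 m⁴.
θ = T·L/(G·J) = 667.1 × 1.17 / (44.9×10⁹ × 1.742×10^-7) = 0.09976 rad.

0.0998 rad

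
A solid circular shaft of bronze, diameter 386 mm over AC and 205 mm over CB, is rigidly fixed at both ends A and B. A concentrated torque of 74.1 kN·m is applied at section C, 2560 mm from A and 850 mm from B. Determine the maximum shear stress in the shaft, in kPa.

8470 kPa

Compatibility: T_A·a/J_AC = T_B·b/J_CB with T_A + T_B = T₀.
J_AC = 2.18×10^-3 m⁴, J_CB = 1.73×10^-4 m⁴, so T_A = T₀·(J_AC/a)/((J_AC/a)+(J_CB/b)) = 59780 N·m, T_B = 14320 N·m.
τ in each portion: τ_AC = 5.29×10^6 Pa, τ_CB = 8.47×10^6 Pa; maximum is in CB.
τ_max = T_CB·r/J = 14320·0.102/1.73×10^-4 = 8.467×10^6 Pa.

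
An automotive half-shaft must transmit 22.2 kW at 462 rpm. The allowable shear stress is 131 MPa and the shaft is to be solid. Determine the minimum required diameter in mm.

26.1 mm

ω = 2π·462/60 = 48.38 rad/s, so T = P/ω = 22.2×10³ / 48.38 = 458.9 N·m.
For a solid shaft τ_max = 16T/(πd³), so d = (16T/(π τ_allow))^(1/3) = (16·458.9/(π·1.31×10^8))^(1/3) = 0.02613 m.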